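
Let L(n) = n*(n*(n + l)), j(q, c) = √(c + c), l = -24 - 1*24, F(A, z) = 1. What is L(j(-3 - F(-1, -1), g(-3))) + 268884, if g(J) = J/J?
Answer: 268788 + 2*√2 ≈ 2.6879e+5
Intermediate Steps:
l = -48 (l = -24 - 24 = -48)
g(J) = 1
j(q, c) = √2*√c (j(q, c) = √(2*c) = √2*√c)
L(n) = n²*(-48 + n) (L(n) = n*(n*(n - 48)) = n*(n*(-48 + n)) = n²*(-48 + n))
L(j(-3 - F(-1, -1), g(-3))) + 268884 = (√2*√1)²*(-48 + √2*√1) + 268884 = (√2*1)²*(-48 + √2*1) + 268884 = (√2)²*(-48 + √2) + 268884 = 2*(-48 + √2) + 268884 = (-96 + 2*√2) + 268884 = 268788 + 2*√2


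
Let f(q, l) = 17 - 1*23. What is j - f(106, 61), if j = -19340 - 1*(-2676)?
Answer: -16658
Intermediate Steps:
f(q, l) = -6 (f(q, l) = 17 - 23 = -6)
j = -16664 (j = -19340 + 2676 = -16664)
j - f(106, 61) = -16664 - 1*(-6) = -16664 + 6 = -16658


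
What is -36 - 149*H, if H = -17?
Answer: 2497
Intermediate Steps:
-36 - 149*H = -36 - 149*(-17) = -36 + 2533 = 2497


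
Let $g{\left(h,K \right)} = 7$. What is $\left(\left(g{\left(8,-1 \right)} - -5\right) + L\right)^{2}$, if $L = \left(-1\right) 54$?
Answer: $1764$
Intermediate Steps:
$L = -54$
$\left(\left(g{\left(8,-1 \right)} - -5\right) + L\right)^{2} = \left(\left(7 - -5\right) - 54\right)^{2} = \left(\left(7 + 5\right) - 54\right)^{2} = \left(12 - 54\right)^{2} = \left(-42\right)^{2} = 1764$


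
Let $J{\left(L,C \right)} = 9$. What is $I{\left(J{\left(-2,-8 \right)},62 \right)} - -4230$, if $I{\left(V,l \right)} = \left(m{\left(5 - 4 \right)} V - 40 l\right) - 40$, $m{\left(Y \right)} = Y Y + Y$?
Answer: $1728$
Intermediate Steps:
$m{\left(Y \right)} = Y + Y^{2}$ ($m{\left(Y \right)} = Y^{2} + Y = Y + Y^{2}$)
$I{\left(V,l \right)} = -40 - 40 l + 2 V$ ($I{\left(V,l \right)} = \left(\left(5 - 4\right) \left(1 + \left(5 - 4\right)\right) V - 40 l\right) - 40 = \left(1 \left(1 + 1\right) V - 40 l\right) - 40 = \left(1 \cdot 2 V - 40 l\right) - 40 = \left(2 V - 40 l\right) - 40 = \left(- 40 l + 2 V\right) - 40 = -40 - 40 l + 2 V$)
$I{\left(J{\left(-2,-8 \right)},62 \right)} - -4230 = \left(-40 - 2480 + 2 \cdot 9\right) - -4230 = \left(-40 - 2480 + 18\right) + 4230 = -2502 + 4230 = 1728$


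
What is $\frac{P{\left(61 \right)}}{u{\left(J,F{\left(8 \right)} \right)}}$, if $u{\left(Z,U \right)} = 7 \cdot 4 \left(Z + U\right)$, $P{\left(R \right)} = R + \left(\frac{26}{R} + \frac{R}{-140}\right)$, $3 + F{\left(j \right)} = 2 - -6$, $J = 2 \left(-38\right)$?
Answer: $- \frac{520859}{16977520} \approx -0.030679$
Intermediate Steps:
$J = -76$
$F{\left(j \right)} = 5$ ($F{\left(j \right)} = -3 + \left(2 - -6\right) = -3 + \left(2 + 6\right) = -3 + 8 = 5$)
$P{\left(R \right)} = \frac{26}{R} + \frac{139 R}{140}$ ($P{\left(R \right)} = R + \left(\frac{26}{R} + R \left(- \frac{1}{140}\right)\right) = R - \left(- \frac{26}{R} + \frac{R}{140}\right) = \frac{26}{R} + \frac{139 R}{140}$)
$u{\left(Z,U \right)} = 28 U + 28 Z$ ($u{\left(Z,U \right)} = 28 \left(U + Z\right) = 28 U + 28 Z$)
$\frac{P{\left(61 \right)}}{u{\left(J,F{\left(8 \right)} \right)}} = \frac{\frac{26}{61} + \frac{139}{140} \cdot 61}{28 \cdot 5 + 28 \left(-76\right)} = \frac{26 \cdot \frac{1}{61} + \frac{8479}{140}}{140 - 2128} = \frac{\frac{26}{61} + \frac{8479}{140}}{-1988} = \frac{520859}{8540} \left(- \frac{1}{1988}\right) = - \frac{520859}{16977520}$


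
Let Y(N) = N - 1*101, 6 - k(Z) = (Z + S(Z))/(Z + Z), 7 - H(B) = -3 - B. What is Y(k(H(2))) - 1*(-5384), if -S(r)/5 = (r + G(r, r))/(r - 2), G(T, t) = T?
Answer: 5289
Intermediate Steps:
H(B) = 10 + B (H(B) = 7 - (-3 - B) = 7 + (3 + B) = 10 + B)
S(r) = -10*r/(-2 + r) (S(r) = -5*(r + r)/(r - 2) = -5*2*r/(-2 + r) = -10*r/(-2 + r))
k(Z) = 6 - (Z - 10*Z/(-2 + Z))/(2*Z) (k(Z) = 6 - (Z - 10*Z/(-2 + Z))/(Z + Z) = 6 - (Z - 10*Z/(-2 + Z))/(2*Z))
Y(N) = -101 + N (Y(N) = N - 101 = -101 + N)
Y(k(H(2))) - 1*(-5384) = (-101 + (-12 + 11*(10 + 2))/(2*(-2 + (10 + 2)))) - 1*(-5384) = (-101 + (-12 + 11*12)/(2*(-2 + 12))) + 5384 = (-101 + (½)*(-12 + 132)/10) + 5384 = (-101 + (½)*(⅒)*120) + 5384 = (-101 + 6) + 5384 = -95 + 5384 = 5289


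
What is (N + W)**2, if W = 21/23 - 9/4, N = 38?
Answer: 11377129/8464 ≈ 1344.2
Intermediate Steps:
W = -123/92 (W = 21*(1/23) - 9*1/4 = 21/23 - 9/4 = -123/92 ≈ -1.3370)
(N + W)**2 = (38 - 123/92)**2 = (3373/92)**2 = 11377129/8464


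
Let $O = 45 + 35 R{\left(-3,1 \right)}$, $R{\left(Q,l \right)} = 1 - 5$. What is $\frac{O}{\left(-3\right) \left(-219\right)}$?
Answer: $- \frac{95}{657} \approx -0.1446$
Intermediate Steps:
$R{\left(Q,l \right)} = -4$
$O = -95$ ($O = 45 + 35 \left(-4\right) = 45 - 140 = -95$)
$\frac{O}{\left(-3\right) \left(-219\right)} = - \frac{95}{\left(-3\right) \left(-219\right)} = - \frac{95}{657}$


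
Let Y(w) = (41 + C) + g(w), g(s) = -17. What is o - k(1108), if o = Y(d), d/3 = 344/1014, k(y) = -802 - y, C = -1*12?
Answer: 1922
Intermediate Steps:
C = -12
d = 172/169 (d = 3*(344/1014) = 3*(344*(1/1014)) = 3*(172/507) = 172/169 ≈ 1.0178)
Y(w) = 12 (Y(w) = (41 - 12) - 17 = 29 - 17 = 12)
o = 12
o - k(1108) = 12 - (-802 - 1*1108) = 12 - (-802 - 1108) = 12 - 1*(-1910) = 12 + 1910 = 1922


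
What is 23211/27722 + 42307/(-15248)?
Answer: -409456663/211352528 ≈ -1.9373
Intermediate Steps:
23211/27722 + 42307/(-15248) = 23211*(1/27722) + 42307*(-1/15248) = 23211/27722 - 42307/15248 = -409456663/211352528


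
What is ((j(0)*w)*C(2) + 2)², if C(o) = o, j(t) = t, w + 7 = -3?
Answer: 4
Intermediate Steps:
w = -10 (w = -7 - 3 = -10)
((j(0)*w)*C(2) + 2)² = ((0*(-10))*2 + 2)² = (0*2 + 2)² = (0 + 2)² = 2² = 4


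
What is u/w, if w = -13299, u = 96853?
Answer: -96853/13299 ≈ -7.2827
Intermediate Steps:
u/w = 96853/(-13299) = 96853*(-1/13299) = -96853/13299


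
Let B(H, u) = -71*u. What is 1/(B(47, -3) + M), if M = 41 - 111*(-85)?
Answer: 1/9689 ≈ 0.00010321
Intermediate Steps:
M = 9476 (M = 41 + 9435 = 9476)
1/(B(47, -3) + M) = 1/(-71*(-3) + 9476) = 1/(213 + 9476) = 1/9689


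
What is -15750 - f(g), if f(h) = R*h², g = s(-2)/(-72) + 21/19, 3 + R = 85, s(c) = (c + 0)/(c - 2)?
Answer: -59320087025/3742848 ≈ -15849.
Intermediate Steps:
s(c) = c/(-2 + c)
R = 82 (R = -3 + 85 = 82)
g = 3005/2736 (g = -2/(-2 - 2)/(-72) + 21/19 = -2/(-4)*(-1/72) + 21*(1/19) = -2*(-¼)*(-1/72) + 21/19 = (½)*(-1/72) + 21/19 = -1/144 + 21/19 = 3005/2736 ≈ 1.0983)
f(h) = 82*h²
-15750 - f(g) = -15750 - 82*(3005/2736)² = -15750 - 82*9030025/7485696 = -15750 - 1*370231025/3742848 = -15750 - 370231025/3742848 = -59320087025/3742848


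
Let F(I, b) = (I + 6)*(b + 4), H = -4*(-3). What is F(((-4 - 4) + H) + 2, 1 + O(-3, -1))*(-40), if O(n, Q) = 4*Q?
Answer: -480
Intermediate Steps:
H = 12
F(I, b) = (4 + b)*(6 + I) (F(I, b) = (6 + I)*(4 + b) = (4 + b)*(6 + I))
F(((-4 - 4) + H) + 2, 1 + O(-3, -1))*(-40) = (24 + 4*(((-4 - 4) + 12) + 2) + 6*(1 + 4*(-1)) + (((-4 - 4) + 12) + 2)*(1 + 4*(-1)))*(-40) = (24 + 4*((-8 + 12) + 2) + 6*(1 - 4) + ((-8 + 12) + 2)*(1 - 4))*(-40) = (24 + 4*(4 + 2) + 6*(-3) + (4 + 2)*(-3))*(-40) = (24 + 4*6 - 18 + 6*(-3))*(-40) = (24 + 24 - 18 - 18)*(-40) = 12*(-40) = -480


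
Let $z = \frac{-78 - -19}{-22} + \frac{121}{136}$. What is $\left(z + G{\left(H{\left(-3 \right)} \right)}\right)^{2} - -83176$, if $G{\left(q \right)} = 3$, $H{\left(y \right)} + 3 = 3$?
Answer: $\frac{186245867377}{2238016} \approx 83219.0$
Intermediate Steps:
$H{\left(y \right)} = 0$ ($H{\left(y \right)} = -3 + 3 = 0$)
$z = \frac{5343}{1496}$ ($z = \left(-78 + 19\right) \left(- \frac{1}{22}\right) + 121 \cdot \frac{1}{136} = \left(-59\right) \left(- \frac{1}{22}\right) + \frac{121}{136} = \frac{59}{22} + \frac{121}{136} = \frac{5343}{1496} \approx 3.5715$)
$\left(z + G{\left(H{\left(-3 \right)} \right)}\right)^{2} - -83176 = \left(\frac{5343}{1496} + 3\right)^{2} - -83176 = \left(\frac{9831}{1496}\right)^{2} + 83176 = \frac{96648561}{2238016} + 83176 = \frac{186245867377}{2238016}$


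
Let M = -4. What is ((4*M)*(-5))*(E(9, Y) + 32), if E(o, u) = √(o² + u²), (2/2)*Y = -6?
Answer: 2560 + 240*√13 ≈ 3425.3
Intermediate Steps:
Y = -6
((4*M)*(-5))*(E(9, Y) + 32) = ((4*(-4))*(-5))*(√(9² + (-6)²) + 32) = (-16*(-5))*(√(81 + 36) + 32) = 80*(√117 + 32) = 80*(3*√13 + 32) = 80*(32 + 3*√13) = 2560 + 240*√13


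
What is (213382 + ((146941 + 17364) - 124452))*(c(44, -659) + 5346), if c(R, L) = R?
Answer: 1364936650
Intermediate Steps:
(213382 + ((146941 + 17364) - 124452))*(c(44, -659) + 5346) = (213382 + ((146941 + 17364) - 124452))*(44 + 5346) = (213382 + (164305 - 124452))*5390 = (213382 + 39853)*5390 = 253235*5390 = 1364936650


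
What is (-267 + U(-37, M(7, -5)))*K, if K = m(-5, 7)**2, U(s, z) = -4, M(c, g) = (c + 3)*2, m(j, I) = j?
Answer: -6775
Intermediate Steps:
M(c, g) = 6 + 2*c (M(c, g) = (3 + c)*2 = 6 + 2*c)
K = 25 (K = (-5)**2 = 25)
(-267 + U(-37, M(7, -5)))*K = (-267 - 4)*25 = -271*25 = -6775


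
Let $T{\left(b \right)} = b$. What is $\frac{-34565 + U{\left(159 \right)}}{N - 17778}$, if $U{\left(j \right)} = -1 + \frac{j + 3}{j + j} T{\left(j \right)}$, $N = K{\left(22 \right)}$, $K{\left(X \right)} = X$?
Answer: $\frac{34485}{17756} \approx 1.9422$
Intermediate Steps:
$N = 22$
$U{\left(j \right)} = \frac{1}{2} + \frac{j}{2}$ ($U{\left(j \right)} = -1 + \frac{j + 3}{j + j} j = -1 + \frac{3 + j}{2 j} j = -1 + \left(\frac{3}{2} + \frac{j}{2}\right) = \frac{1}{2} + \frac{j}{2}$)
$\frac{-34565 + U{\left(159 \right)}}{N - 17778} = \frac{-34565 + \left(\frac{1}{2} + \frac{1}{2} \cdot 159\right)}{22 - 17778} = \frac{-34565 + \left(\frac{1}{2} + \frac{159}{2}\right)}{-17756} = \left(-34565 + 80\right) \left(- \frac{1}{17756}\right) = \left(-34485\right) \left(- \frac{1}{17756}\right) = \frac{34485}{17756}$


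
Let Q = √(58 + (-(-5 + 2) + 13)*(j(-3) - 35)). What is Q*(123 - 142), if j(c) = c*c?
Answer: -19*I*√358 ≈ -359.5*I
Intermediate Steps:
j(c) = c²
Q = I*√358 (Q = √(58 + (-(-5 + 2) + 13)*((-3)² - 35)) = √(58 + (-1*(-3) + 13)*(9 - 35)) = √(58 + (3 + 13)*(-26)) = √(58 + 16*(-26)) = √(58 - 416) = √(-358) = I*√358 ≈ 18.921*I)
Q*(123 - 142) = (I*√358)*(123 - 142) = (I*√358)*(-19) = -19*I*√358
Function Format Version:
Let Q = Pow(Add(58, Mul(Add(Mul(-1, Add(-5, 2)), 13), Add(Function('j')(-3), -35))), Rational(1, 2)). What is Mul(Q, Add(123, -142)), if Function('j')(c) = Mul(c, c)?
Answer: Mul(-19, I, Pow(358, Rational(1, 2))) ≈ Mul(-359.50, I)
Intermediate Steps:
Function('j')(c) = Pow(c, 2)
Q = Mul(I, Pow(358, Rational(1, 2))) (Q = Pow(Add(58, Mul(Add(Mul(-1, Add(-5, 2)), 13), Add(Pow(-3, 2), -35))), Rational(1, 2)) = Pow(Add(58, Mul(Add(Mul(-1, -3), 13), Add(9, -35))), Rational(1, 2)) = Pow(Add(58, Mul(Add(3, 13), -26)), Rational(1, 2)) = Pow(Add(58, Mul(16, -26)), Rational(1, 2)) = Pow(Add(58, -416), Rational(1, 2)) = Pow(-358, Rational(1, 2)) = Mul(I, Pow(358, Rational(1, 2))) ≈ Mul(18.921, I))
Mul(Q, Add(123, -142)) = Mul(Mul(I, Pow(358, Rational(1, 2))), Add(123, -142)) = Mul(Mul(I, Pow(358, Rational(1, 2))), -19) = Mul(-19, I, Pow(358, Rational(1, 2)))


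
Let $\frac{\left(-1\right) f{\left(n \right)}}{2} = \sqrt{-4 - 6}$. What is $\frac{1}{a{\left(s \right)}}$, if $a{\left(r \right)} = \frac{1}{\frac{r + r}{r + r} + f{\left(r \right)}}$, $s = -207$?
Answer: $1 - 2 i \sqrt{10} \approx 1.0 - 6.3246 i$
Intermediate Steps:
$f{\left(n \right)} = - 2 i \sqrt{10}$ ($f{\left(n \right)} = - 2 \sqrt{-4 - 6} = - 2 \sqrt{-10} = - 2 i \sqrt{10}$)
$a{\left(r \right)} = \frac{1}{1 - 2 i \sqrt{10}}$ ($a{\left(r \right)} = \frac{1}{\frac{r + r}{r + r} - 2 i \sqrt{10}} = \frac{1}{\frac{2 r}{2 r} - 2 i \sqrt{10}} = \frac{1}{2 r \frac{1}{2 r} - 2 i \sqrt{10}} = \frac{1}{1 - 2 i \sqrt{10}}$)
$\frac{1}{a{\left(s \right)}} = \frac{1}{i \frac{1}{i + 2 \sqrt{10}}} = - i \left(i + 2 \sqrt{10}\right)$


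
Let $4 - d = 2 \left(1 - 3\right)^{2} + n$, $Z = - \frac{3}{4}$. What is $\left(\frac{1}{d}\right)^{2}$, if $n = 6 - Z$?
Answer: $\frac{16}{1849} \approx 0.0086533$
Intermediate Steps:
$Z = - \frac{3}{4}$ ($Z = \left(-3\right) \frac{1}{4} = - \frac{3}{4} \approx -0.75$)
$n = \frac{27}{4}$ ($n = 6 - - \frac{3}{4} = 6 + \frac{3}{4} = \frac{27}{4} \approx 6.75$)
$d = - \frac{43}{4}$ ($d = 4 - \left(2 \left(1 - 3\right)^{2} + \frac{27}{4}\right) = 4 - \left(2 \left(-2\right)^{2} + \frac{27}{4}\right) = 4 - \left(2 \cdot 4 + \frac{27}{4}\right) = 4 - \left(8 + \frac{27}{4}\right) = 4 - \frac{59}{4} = - \frac{43}{4} \approx -10.75$)
$\left(\frac{1}{d}\right)^{2} = \left(\frac{1}{- \frac{43}{4}}\right)^{2} = \left(- \frac{4}{43}\right)^{2} = \frac{16}{1849}$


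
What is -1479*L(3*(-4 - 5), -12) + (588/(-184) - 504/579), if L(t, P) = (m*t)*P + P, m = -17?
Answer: 72480666141/8878 ≈ 8.1641e+6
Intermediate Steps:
L(t, P) = P - 17*P*t (L(t, P) = (-17*t)*P + P = -17*P*t + P = P - 17*P*t)
-1479*L(3*(-4 - 5), -12) + (588/(-184) - 504/579) = -(-17748)*(1 - 51*(-4 - 5)) + (588/(-184) - 504/579) = -(-17748)*(1 - 51*(-9)) + (588*(-1/184) - 504*1/579) = -(-17748)*(1 - 17*(-27)) + (-147/46 - 168/193) = -(-17748)*(1 + 459) - 36099/8878 = -(-17748)*460 - 36099/8878 = -1479*(-5520) - 36099/8878 = 8164080 - 36099/8878 = 72480666141/8878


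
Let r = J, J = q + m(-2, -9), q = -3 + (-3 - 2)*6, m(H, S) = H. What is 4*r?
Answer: -140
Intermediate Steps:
q = -33 (q = -3 - 5*6 = -3 - 30 = -33)
J = -35 (J = -33 - 2 = -35)
r = -35
4*r = 4*(-35) = -140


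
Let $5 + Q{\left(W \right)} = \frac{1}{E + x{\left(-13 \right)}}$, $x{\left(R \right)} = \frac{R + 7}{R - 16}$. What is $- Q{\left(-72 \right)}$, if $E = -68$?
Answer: $\frac{9859}{1966} \approx 5.0147$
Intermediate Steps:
$x{\left(R \right)} = \frac{7 + R}{-16 + R}$
$Q{\left(W \right)} = - \frac{9859}{1966}$ ($Q{\left(W \right)} = -5 + \frac{1}{-68 + \frac{7 - 13}{-16 - 13}} = -5 + \frac{1}{-68 + \frac{1}{-29} \left(-6\right)} = -5 + \frac{1}{-68 - - \frac{6}{29}} = -5 + \frac{1}{-68 + \frac{6}{29}} = -5 + \frac{1}{- \frac{1966}{29}} = -5 - \frac{29}{1966} = - \frac{9859}{1966}$)
$- Q{\left(-72 \right)} = \left(-1\right) \left(- \frac{9859}{1966}\right) = \frac{9859}{1966}$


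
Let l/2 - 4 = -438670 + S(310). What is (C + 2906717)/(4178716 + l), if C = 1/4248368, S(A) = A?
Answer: 12348803487857/14028128129472 ≈ 0.88029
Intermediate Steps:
C = 1/4248368 ≈ 2.3538e-7
l = -876712 (l = 8 + 2*(-438670 + 310) = 8 + 2*(-438360) = 8 - 876720 = -876712)
(C + 2906717)/(4178716 + l) = (1/4248368 + 2906717)/(4178716 - 876712) = (12348803487857/4248368)/3302004 = (12348803487857/4248368)*(1/3302004) = 12348803487857/14028128129472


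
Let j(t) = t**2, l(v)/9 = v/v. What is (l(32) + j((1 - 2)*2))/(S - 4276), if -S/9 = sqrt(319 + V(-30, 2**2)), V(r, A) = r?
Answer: -13/4429 ≈ -0.0029352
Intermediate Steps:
l(v) = 9 (l(v) = 9*(v/v) = 9*1 = 9)
S = -153 (S = -9*sqrt(319 - 30) = -9*sqrt(289) = -9*17 = -153)
(l(32) + j((1 - 2)*2))/(S - 4276) = (9 + ((1 - 2)*2)**2)/(-153 - 4276) = (9 + (-1*2)**2)/(-4429) = (9 + (-2)**2)*(-1/4429) = (9 + 4)*(-1/4429) = 13*(-1/4429) = -13/4429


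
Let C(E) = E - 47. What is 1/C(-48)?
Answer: -1/95 ≈ -0.010526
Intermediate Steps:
C(E) = -47 + E
1/C(-48) = 1/(-47 - 48) = 1/(-95) = -1/95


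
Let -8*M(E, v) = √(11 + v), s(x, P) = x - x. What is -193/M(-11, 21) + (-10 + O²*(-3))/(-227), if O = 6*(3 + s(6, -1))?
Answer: 982/227 + 193*√2 ≈ 277.27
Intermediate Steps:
s(x, P) = 0
M(E, v) = -√(11 + v)/8
O = 18 (O = 6*(3 + 0) = 6*3 = 18)
-193/M(-11, 21) + (-10 + O²*(-3))/(-227) = -193*(-8/√(11 + 21)) + (-10 + 18²*(-3))/(-227) = -193*(-√2) + (-10 + 324*(-3))*(-1/227) = -193*(-√2) + (-10 - 972)*(-1/227) = -193*(-√2) - 982*(-1/227) = -(-193)*√2 + 982/227 = 193*√2 + 982/227 = 982/227 + 193*√2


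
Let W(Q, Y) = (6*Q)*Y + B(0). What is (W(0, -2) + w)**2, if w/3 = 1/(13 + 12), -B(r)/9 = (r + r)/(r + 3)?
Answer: 9/625 ≈ 0.014400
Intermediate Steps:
B(r) = -18*r/(3 + r) (B(r) = -9*(r + r)/(r + 3) = -9*2*r/(3 + r) = -18*r/(3 + r))
W(Q, Y) = 6*Q*Y (W(Q, Y) = (6*Q)*Y - 18*0/(3 + 0) = 6*Q*Y - 18*0/3 = 6*Q*Y - 18*0*1/3 = 6*Q*Y + 0 = 6*Q*Y)
w = 3/25 (w = 3/(13 + 12) = 3/25 ≈ 0.12000)
(W(0, -2) + w)**2 = (6*0*(-2) + 3/25)**2 = (0 + 3/25)**2 = (3/25)**2 = 9/625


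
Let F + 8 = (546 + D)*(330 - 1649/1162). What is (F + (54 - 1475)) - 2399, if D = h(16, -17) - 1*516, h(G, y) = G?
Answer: 6557585/581 ≈ 11287.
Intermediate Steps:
D = -500 (D = 16 - 1*516 = 16 - 516 = -500)
F = 8777005/581 (F = -8 + (546 - 500)*(330 - 1649/1162) = -8 + 46*(330 - 1649*1/1162) = -8 + 46*(330 - 1649/1162) = -8 + 46*(381811/1162) = -8 + 8781653/581 = 8777005/581 ≈ 15107.)
(F + (54 - 1475)) - 2399 = (8777005/581 + (54 - 1475)) - 2399 = (8777005/581 - 1421) - 2399 = 7951404/581 - 2399 = 6557585/581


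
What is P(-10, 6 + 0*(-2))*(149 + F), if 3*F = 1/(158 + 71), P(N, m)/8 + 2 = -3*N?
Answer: 22929536/687 ≈ 33376.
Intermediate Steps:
P(N, m) = -16 - 24*N (P(N, m) = -16 + 8*(-3*N) = -16 - 24*N)
F = 1/687 (F = 1/(3*(158 + 71)) = (⅓)/229 = (⅓)*(1/229) = 1/687 ≈ 0.0014556)
P(-10, 6 + 0*(-2))*(149 + F) = (-16 - 24*(-10))*(149 + 1/687) = (-16 + 240)*(102364/687) = 224*(102364/687) = 22929536/687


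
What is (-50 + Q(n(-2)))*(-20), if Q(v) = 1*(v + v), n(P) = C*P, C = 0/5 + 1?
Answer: 1080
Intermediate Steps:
C = 1 (C = 0*(1/5) + 1 = 0 + 1 = 1)
n(P) = P (n(P) = 1*P = P)
Q(v) = 2*v (Q(v) = 1*(2*v) = 2*v)
(-50 + Q(n(-2)))*(-20) = (-50 + 2*(-2))*(-20) = (-50 - 4)*(-20) = -54*(-20) = 1080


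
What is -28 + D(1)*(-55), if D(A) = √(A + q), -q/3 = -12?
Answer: -28 - 55*√37 ≈ -362.55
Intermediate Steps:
q = 36 (q = -3*(-12) = 36)
D(A) = √(36 + A) (D(A) = √(A + 36) = √(36 + A))
-28 + D(1)*(-55) = -28 + √(36 + 1)*(-55) = -28 + √37*(-55) = -28 - 55*√37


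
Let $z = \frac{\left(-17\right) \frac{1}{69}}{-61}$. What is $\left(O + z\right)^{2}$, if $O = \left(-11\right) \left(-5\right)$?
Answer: $\frac{53597806144}{17715681} \approx 3025.4$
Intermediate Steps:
$O = 55$
$z = \frac{17}{4209}$ ($z = \left(-17\right) \frac{1}{69} \left(- \frac{1}{61}\right) = \left(- \frac{17}{69}\right) \left(- \frac{1}{61}\right) = \frac{17}{4209} \approx 0.004039$)
$\left(O + z\right)^{2} = \left(55 + \frac{17}{4209}\right)^{2} = \left(\frac{231512}{4209}\right)^{2} = \frac{53597806144}{17715681}$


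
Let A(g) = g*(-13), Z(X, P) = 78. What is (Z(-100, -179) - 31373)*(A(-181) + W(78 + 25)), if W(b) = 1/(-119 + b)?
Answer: -1178162865/16 ≈ -7.3635e+7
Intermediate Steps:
A(g) = -13*g
(Z(-100, -179) - 31373)*(A(-181) + W(78 + 25)) = (78 - 31373)*(-13*(-181) + 1/(-119 + (78 + 25))) = -31295*(2353 + 1/(-119 + 103)) = -31295*(2353 + 1/(-16)) = -31295*(2353 - 1/16) = -31295*37647/16 = -1178162865/16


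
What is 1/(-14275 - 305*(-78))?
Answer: 1/9515 ≈ 0.00010510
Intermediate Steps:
1/(-14275 - 305*(-78)) = 1/(-14275 + 23790) = 1/9515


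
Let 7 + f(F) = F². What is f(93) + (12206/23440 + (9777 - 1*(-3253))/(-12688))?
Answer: 20078424381/2323490 ≈ 8641.5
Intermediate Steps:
f(F) = -7 + F²
f(93) + (12206/23440 + (9777 - 1*(-3253))/(-12688)) = (-7 + 93²) + (12206/23440 + (9777 - 1*(-3253))/(-12688)) = (-7 + 8649) + (12206*(1/23440) + (9777 + 3253)*(-1/12688)) = 8642 + (6103/11720 + 13030*(-1/12688)) = 8642 + (6103/11720 - 6515/6344) = 8642 - 1176199/2323490 = 20078424381/2323490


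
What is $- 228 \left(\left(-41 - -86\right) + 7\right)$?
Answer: $-11856$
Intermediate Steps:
$- 228 \left(\left(-41 - -86\right) + 7\right) = - 228 \left(\left(-41 + 86\right) + 7\right) = - 228 \left(45 + 7\right) = \left(-228\right) 52 = -11856$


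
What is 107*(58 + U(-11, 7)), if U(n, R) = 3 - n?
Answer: 7704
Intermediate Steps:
107*(58 + U(-11, 7)) = 107*(58 + (3 - 1*(-11))) = 107*(58 + (3 + 11)) = 107*(58 + 14) = 107*72 = 7704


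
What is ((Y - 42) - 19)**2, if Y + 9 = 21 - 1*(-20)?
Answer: 841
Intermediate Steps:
Y = 32 (Y = -9 + (21 - 1*(-20)) = -9 + (21 + 20) = -9 + 41 = 32)
((Y - 42) - 19)**2 = ((32 - 42) - 19)**2 = (-10 - 19)**2 = (-29)**2 = 841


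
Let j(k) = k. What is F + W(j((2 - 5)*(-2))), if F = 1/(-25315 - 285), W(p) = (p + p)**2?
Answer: 3686399/25600 ≈ 144.00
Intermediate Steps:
W(p) = 4*p**2 (W(p) = (2*p)**2 = 4*p**2)
F = -1/25600 (F = 1/(-25600) = -1/25600 ≈ -3.9063e-5)
F + W(j((2 - 5)*(-2))) = -1/25600 + 4*((2 - 5)*(-2))**2 = -1/25600 + 4*(-3*(-2))**2 = -1/25600 + 4*6**2 = -1/25600 + 4*36 = -1/25600 + 144 = 3686399/25600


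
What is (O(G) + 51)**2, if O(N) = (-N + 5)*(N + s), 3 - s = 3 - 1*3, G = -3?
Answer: 2601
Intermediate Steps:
s = 3 (s = 3 - (3 - 1*3) = 3 - (3 - 3) = 3 - 1*0 = 3 + 0 = 3)
O(N) = (3 + N)*(5 - N) (O(N) = (-N + 5)*(N + 3) = (5 - N)*(3 + N) = (3 + N)*(5 - N))
(O(G) + 51)**2 = ((15 - 1*(-3)**2 + 2*(-3)) + 51)**2 = ((15 - 1*9 - 6) + 51)**2 = ((15 - 9 - 6) + 51)**2 = (0 + 51)**2 = 51**2 = 2601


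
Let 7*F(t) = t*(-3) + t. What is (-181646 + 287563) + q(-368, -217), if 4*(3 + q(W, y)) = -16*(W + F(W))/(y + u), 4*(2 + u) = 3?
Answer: 647211014/6111 ≈ 1.0591e+5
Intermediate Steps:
u = -5/4 (u = -2 + (¼)*3 = -2 + ¾ = -5/4 ≈ -1.2500)
F(t) = -2*t/7 (F(t) = (t*(-3) + t)/7 = (-3*t + t)/7 = (-2*t)/7 = -2*t/7)
q(W, y) = -3 - 20*W/(7*(-5/4 + y)) (q(W, y) = -3 + (-16*(W - 2*W/7)/(y - 5/4))/4 = -3 + (-16*5*W/7/(-5/4 + y))/4 = -3 + (-80*W/(7*(-5/4 + y)))/4 = -3 - 20*W/(7*(-5/4 + y)))
(-181646 + 287563) + q(-368, -217) = (-181646 + 287563) + (105 - 84*(-217) - 80*(-368))/(7*(-5 + 4*(-217))) = 105917 + (105 + 18228 + 29440)/(7*(-5 - 868)) = 105917 + (⅐)*47773/(-873) = 105917 + (⅐)*(-1/873)*47773 = 105917 - 47773/6111 = 647211014/6111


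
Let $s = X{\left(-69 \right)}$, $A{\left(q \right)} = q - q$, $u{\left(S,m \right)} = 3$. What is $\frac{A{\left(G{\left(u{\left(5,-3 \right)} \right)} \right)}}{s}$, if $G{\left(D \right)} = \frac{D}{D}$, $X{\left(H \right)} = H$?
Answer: $0$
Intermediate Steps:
$G{\left(D \right)} = 1$
$A{\left(q \right)} = 0$
$s = -69$
$\frac{A{\left(G{\left(u{\left(5,-3 \right)} \right)} \right)}}{s} = \frac{0}{-69} = 0 \left(- \frac{1}{69}\right) = 0$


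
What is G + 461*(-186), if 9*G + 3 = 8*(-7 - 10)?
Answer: -771853/9 ≈ -85762.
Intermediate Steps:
G = -139/9 (G = -⅓ + (8*(-7 - 10))/9 = -⅓ + (8*(-17))/9 = -⅓ + (⅑)*(-136) = -⅓ - 136/9 = -139/9 ≈ -15.444)
G + 461*(-186) = -139/9 + 461*(-186) = -139/9 - 85746 = -771853/9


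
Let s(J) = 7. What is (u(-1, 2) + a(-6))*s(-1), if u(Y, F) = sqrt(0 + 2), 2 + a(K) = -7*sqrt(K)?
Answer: -14 + 7*sqrt(2) - 49*I*sqrt(6) ≈ -4.1005 - 120.03*I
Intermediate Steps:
a(K) = -2 - 7*sqrt(K)
u(Y, F) = sqrt(2)
(u(-1, 2) + a(-6))*s(-1) = (sqrt(2) + (-2 - 7*I*sqrt(6)))*7 = (-2 + sqrt(2) - 7*I*sqrt(6))*7 = -14 + 7*sqrt(2) - 49*I*sqrt(6)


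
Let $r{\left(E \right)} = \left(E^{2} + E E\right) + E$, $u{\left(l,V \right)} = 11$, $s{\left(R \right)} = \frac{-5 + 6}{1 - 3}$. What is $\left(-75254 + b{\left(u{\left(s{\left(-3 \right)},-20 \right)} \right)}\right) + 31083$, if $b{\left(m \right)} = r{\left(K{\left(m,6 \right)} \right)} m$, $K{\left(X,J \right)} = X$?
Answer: $-41388$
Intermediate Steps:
$s{\left(R \right)} = - \frac{1}{2}$ ($s{\left(R \right)} = 1 \frac{1}{-2} = 1 \left(- \frac{1}{2}\right) = - \frac{1}{2}$)
$r{\left(E \right)} = E + 2 E^{2}$ ($r{\left(E \right)} = \left(E^{2} + E^{2}\right) + E = 2 E^{2} + E = E + 2 E^{2}$)
$b{\left(m \right)} = m^{2} \left(1 + 2 m\right)$ ($b{\left(m \right)} = m \left(1 + 2 m\right) m = m^{2} \left(1 + 2 m\right)$)
$\left(-75254 + b{\left(u{\left(s{\left(-3 \right)},-20 \right)} \right)}\right) + 31083 = \left(-75254 + 11^{2} \left(1 + 2 \cdot 11\right)\right) + 31083 = \left(-75254 + 121 \left(1 + 22\right)\right) + 31083 = \left(-75254 + 121 \cdot 23\right) + 31083 = \left(-75254 + 2783\right) + 31083 = -72471 + 31083 = -41388$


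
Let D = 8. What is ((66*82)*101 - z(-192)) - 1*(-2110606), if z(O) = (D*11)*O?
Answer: 2674114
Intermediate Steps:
z(O) = 88*O (z(O) = (8*11)*O = 88*O)
((66*82)*101 - z(-192)) - 1*(-2110606) = ((66*82)*101 - 88*(-192)) - 1*(-2110606) = (5412*101 - 1*(-16896)) + 2110606 = (546612 + 16896) + 2110606 = 563508 + 2110606 = 2674114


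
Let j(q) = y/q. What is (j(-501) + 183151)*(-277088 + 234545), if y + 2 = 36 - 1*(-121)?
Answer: -1301227231776/167 ≈ -7.7918e+9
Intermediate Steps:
y = 155 (y = -2 + (36 - 1*(-121)) = -2 + (36 + 121) = -2 + 157 = 155)
j(q) = 155/q
(j(-501) + 183151)*(-277088 + 234545) = (155/(-501) + 183151)*(-277088 + 234545) = (155*(-1/501) + 183151)*(-42543) = (-155/501 + 183151)*(-42543) = (91758496/501)*(-42543) = -1301227231776/167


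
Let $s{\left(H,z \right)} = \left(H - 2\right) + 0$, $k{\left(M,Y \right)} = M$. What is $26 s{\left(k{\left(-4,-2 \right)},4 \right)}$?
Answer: $-156$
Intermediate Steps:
$s{\left(H,z \right)} = -2 + H$ ($s{\left(H,z \right)} = \left(-2 + H\right) + 0 = -2 + H$)
$26 s{\left(k{\left(-4,-2 \right)},4 \right)} = 26 \left(-2 - 4\right) = 26 \left(-6\right) = -156$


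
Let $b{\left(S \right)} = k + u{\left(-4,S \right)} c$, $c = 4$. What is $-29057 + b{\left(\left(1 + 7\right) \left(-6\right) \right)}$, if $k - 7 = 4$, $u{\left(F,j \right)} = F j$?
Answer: $-28278$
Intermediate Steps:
$k = 11$ ($k = 7 + 4 = 11$)
$b{\left(S \right)} = 11 - 16 S$ ($b{\left(S \right)} = 11 + - 4 S 4 = 11 - 16 S$)
$-29057 + b{\left(\left(1 + 7\right) \left(-6\right) \right)} = -29057 - \left(-11 + 16 \left(1 + 7\right) \left(-6\right)\right) = -29057 - \left(-11 + 16 \cdot 8 \left(-6\right)\right) = -29057 + \left(11 - -768\right) = -29057 + \left(11 + 768\right) = -29057 + 779 = -28278$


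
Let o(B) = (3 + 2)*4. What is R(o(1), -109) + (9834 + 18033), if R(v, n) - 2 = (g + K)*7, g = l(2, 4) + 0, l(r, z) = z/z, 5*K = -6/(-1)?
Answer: 139422/5 ≈ 27884.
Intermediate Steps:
K = 6/5 (K = (-6/(-1))/5 = (-6*(-1))/5 = (1/5)*6 = 6/5 ≈ 1.2000)
o(B) = 20 (o(B) = 5*4 = 20)
l(r, z) = 1
g = 1 (g = 1 + 0 = 1)
R(v, n) = 87/5 (R(v, n) = 2 + (1 + 6/5)*7 = 2 + (11/5)*7 = 2 + 77/5 = 87/5)
R(o(1), -109) + (9834 + 18033) = 87/5 + (9834 + 18033) = 87/5 + 27867 = 139422/5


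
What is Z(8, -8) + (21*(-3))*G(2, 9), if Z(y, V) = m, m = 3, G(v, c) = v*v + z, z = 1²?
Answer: -312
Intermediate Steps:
z = 1
G(v, c) = 1 + v² (G(v, c) = v*v + 1 = v² + 1 = 1 + v²)
Z(y, V) = 3
Z(8, -8) + (21*(-3))*G(2, 9) = 3 + (21*(-3))*(1 + 2²) = 3 - 63*(1 + 4) = 3 - 63*5 = 3 - 315 = -312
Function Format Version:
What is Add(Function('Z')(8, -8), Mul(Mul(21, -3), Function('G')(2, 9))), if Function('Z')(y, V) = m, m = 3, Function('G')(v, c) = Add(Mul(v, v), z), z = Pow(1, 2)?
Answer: -312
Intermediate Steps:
z = 1
Function('G')(v, c) = Add(1, Pow(v, 2)) (Function('G')(v, c) = Add(Mul(v, v), 1) = Add(Pow(v, 2), 1) = Add(1, Pow(v, 2)))
Function('Z')(y, V) = 3
Add(Function('Z')(8, -8), Mul(Mul(21, -3), Function('G')(2, 9))) = Add(3, Mul(Mul(21, -3), Add(1, Pow(2, 2)))) = Add(3, Mul(-63, Add(1, 4))) = Add(3, Mul(-63, 5)) = Add(3, -315) = -312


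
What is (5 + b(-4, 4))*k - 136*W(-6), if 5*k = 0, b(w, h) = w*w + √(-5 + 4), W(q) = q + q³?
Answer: 30192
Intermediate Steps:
b(w, h) = I + w² (b(w, h) = w² + √(-1) = w² + I = I + w²)
k = 0 (k = (⅕)*0 = 0)
(5 + b(-4, 4))*k - 136*W(-6) = (5 + (I + (-4)²))*0 - 136*(-6 + (-6)³) = (5 + (I + 16))*0 - 136*(-6 - 216) = (5 + (16 + I))*0 - 136*(-222) = (21 + I)*0 + 30192 = 0 + 30192 = 30192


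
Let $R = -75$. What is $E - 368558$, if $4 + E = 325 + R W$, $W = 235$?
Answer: $-385862$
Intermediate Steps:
$E = -17304$ ($E = -4 + \left(325 - 17625\right) = -4 - 17300 = -17304$)
$E - 368558 = -17304 - 368558 = -385862$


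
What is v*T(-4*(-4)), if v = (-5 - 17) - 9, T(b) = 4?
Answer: -124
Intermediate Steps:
v = -31 (v = -22 - 9 = -31)
v*T(-4*(-4)) = -31*4 = -124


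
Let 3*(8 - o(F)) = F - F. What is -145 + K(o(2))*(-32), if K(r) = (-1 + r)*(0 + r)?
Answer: -1937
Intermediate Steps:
o(F) = 8 (o(F) = 8 - (F - F)/3 = 8 - ⅓*0 = 8 + 0 = 8)
K(r) = r*(-1 + r) (K(r) = (-1 + r)*r = r*(-1 + r))
-145 + K(o(2))*(-32) = -145 + (8*(-1 + 8))*(-32) = -145 + (8*7)*(-32) = -145 + 56*(-32) = -145 - 1792 = -1937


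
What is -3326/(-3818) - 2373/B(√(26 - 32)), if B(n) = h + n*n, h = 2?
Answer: 4536709/7636 ≈ 594.12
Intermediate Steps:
B(n) = 2 + n² (B(n) = 2 + n*n = 2 + n²)
-3326/(-3818) - 2373/B(√(26 - 32)) = -3326/(-3818) - 2373/(2 + (√(26 - 32))²) = -3326*(-1/3818) - 2373/(2 + (√(-6))²) = 1663/1909 - 2373/(2 + (I*√6)²) = 1663/1909 - 2373/(2 - 6) = 1663/1909 - 2373/(-4) = 1663/1909 - 2373*(-¼) = 1663/1909 + 2373/4 = 4536709/7636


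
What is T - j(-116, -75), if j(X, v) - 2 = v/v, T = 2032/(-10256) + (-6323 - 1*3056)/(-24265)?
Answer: -43731311/15553865 ≈ -2.8116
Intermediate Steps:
T = 2930284/15553865 (T = 2032*(-1/10256) + (-6323 - 3056)*(-1/24265) = -127/641 - 9379*(-1/24265) = -127/641 + 9379/24265 = 2930284/15553865 ≈ 0.18840)
j(X, v) = 3 (j(X, v) = 2 + v/v = 2 + 1 = 3)
T - j(-116, -75) = 2930284/15553865 - 1*3 = 2930284/15553865 - 3 = -43731311/15553865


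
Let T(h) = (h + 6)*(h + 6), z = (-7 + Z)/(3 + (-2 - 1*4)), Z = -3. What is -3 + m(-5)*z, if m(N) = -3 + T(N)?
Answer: -29/3 ≈ -9.6667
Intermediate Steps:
z = 10/3 (z = (-7 - 3)/(3 + (-2 - 1*4)) = -10/(3 + (-2 - 4)) = -10/(3 - 6) = -10/(-3) = -10*(-⅓) = 10/3 ≈ 3.3333)
T(h) = (6 + h)² (T(h) = (6 + h)*(6 + h) = (6 + h)²)
m(N) = -3 + (6 + N)²
-3 + m(-5)*z = -3 + (-3 + (6 - 5)²)*(10/3) = -3 + (-3 + 1²)*(10/3) = -3 + (-3 + 1)*(10/3) = -3 - 2*10/3 = -3 - 20/3 = -29/3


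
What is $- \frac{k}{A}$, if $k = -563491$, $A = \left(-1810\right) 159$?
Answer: $- \frac{563491}{287790} \approx -1.958$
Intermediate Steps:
$A = -287790$
$- \frac{k}{A} = - \frac{-563491}{-287790} = - \frac{\left(-563491\right) \left(-1\right)}{287790} = \left(-1\right) \frac{563491}{287790} = - \frac{563491}{287790}$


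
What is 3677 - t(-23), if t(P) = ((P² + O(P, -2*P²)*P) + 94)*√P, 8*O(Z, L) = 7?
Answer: 3677 - 4823*I*√23/8 ≈ 3677.0 - 2891.3*I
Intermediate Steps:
O(Z, L) = 7/8 (O(Z, L) = (⅛)*7 = 7/8)
t(P) = √P*(94 + P² + 7*P/8) (t(P) = ((P² + 7*P/8) + 94)*√P = (94 + P² + 7*P/8)*√P = √P*(94 + P² + 7*P/8))
3677 - t(-23) = 3677 - √(-23)*(94 + (-23)² + (7/8)*(-23)) = 3677 - I*√23*(94 + 529 - 161/8) = 3677 - I*√23*4823/8 = 3677 - 4823*I*√23/8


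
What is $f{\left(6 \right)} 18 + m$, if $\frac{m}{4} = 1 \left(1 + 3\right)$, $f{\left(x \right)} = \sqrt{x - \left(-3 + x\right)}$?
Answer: $16 + 18 \sqrt{3} \approx 47.177$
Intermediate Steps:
$f{\left(x \right)} = \sqrt{3}$
$m = 16$ ($m = 4 \cdot 1 \left(1 + 3\right) = 4 \cdot 1 \cdot 4 = 4 \cdot 4 = 16$)
$f{\left(6 \right)} 18 + m = \sqrt{3} \cdot 18 + 16 = 18 \sqrt{3} + 16 = 16 + 18 \sqrt{3}$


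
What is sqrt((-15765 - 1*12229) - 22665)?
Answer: I*sqrt(50659) ≈ 225.08*I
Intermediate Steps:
sqrt((-15765 - 1*12229) - 22665) = sqrt((-15765 - 12229) - 22665) = sqrt(-27994 - 22665) = sqrt(-50659) = I*sqrt(50659)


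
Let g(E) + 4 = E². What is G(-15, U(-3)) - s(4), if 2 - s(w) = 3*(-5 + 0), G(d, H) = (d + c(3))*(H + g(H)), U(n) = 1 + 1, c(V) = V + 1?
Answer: -39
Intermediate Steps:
c(V) = 1 + V
U(n) = 2
g(E) = -4 + E²
G(d, H) = (4 + d)*(-4 + H + H²) (G(d, H) = (d + (1 + 3))*(H + (-4 + H²)) = (d + 4)*(-4 + H + H²) = (4 + d)*(-4 + H + H²))
s(w) = 17 (s(w) = 2 - 3*(-5 + 0) = 2 - 3*(-5) = 2 - 1*(-15) = 2 + 15 = 17)
G(-15, U(-3)) - s(4) = (-16 + 4*2 + 4*2² + 2*(-15) - 15*(-4 + 2²)) - 1*17 = (-16 + 8 + 4*4 - 30 - 15*(-4 + 4)) - 17 = (-16 + 8 + 16 - 30 - 15*0) - 17 = (-16 + 8 + 16 - 30 + 0) - 17 = -22 - 17 = -39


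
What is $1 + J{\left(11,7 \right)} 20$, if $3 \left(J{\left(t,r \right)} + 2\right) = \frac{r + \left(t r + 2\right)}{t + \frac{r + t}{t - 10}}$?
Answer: $- \frac{1673}{87} \approx -19.23$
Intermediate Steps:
$J{\left(t,r \right)} = -2 + \frac{2 + r + r t}{3 \left(t + \frac{r + t}{-10 + t}\right)}$ ($J{\left(t,r \right)} = -2 + \frac{\left(r + \left(t r + 2\right)\right) \frac{1}{t + \frac{r + t}{t - 10}}}{3} = -2 + \frac{\left(r + \left(r t + 2\right)\right) \frac{1}{t + \frac{r + t}{-10 + t}}}{3} = -2 + \frac{\left(r + \left(2 + r t\right)\right) \frac{1}{t + \frac{r + t}{-10 + t}}}{3} = -2 + \frac{\left(2 + r + r t\right) \frac{1}{t + \frac{r + t}{-10 + t}}}{3} = -2 + \frac{\frac{1}{t + \frac{r + t}{-10 + t}} \left(2 + r + r t\right)}{3} = -2 + \frac{2 + r + r t}{3 \left(t + \frac{r + t}{-10 + t}\right)}$)
$1 + J{\left(11,7 \right)} 20 = 1 + \frac{-20 - 112 - 6 \cdot 11^{2} + 56 \cdot 11 + 7 \cdot 11^{2} - 63 \cdot 11}{3 \left(7 + 11^{2} - 99\right)} 20 = 1 + \frac{-20 - 112 - 726 + 616 + 7 \cdot 121 - 693}{3 \left(7 + 121 - 99\right)} 20 = 1 + \frac{-20 - 112 - 726 + 616 + 847 - 693}{3 \cdot 29} \cdot 20 = 1 + \frac{1}{3} \cdot \frac{1}{29} \left(-88\right) 20 = 1 - \frac{1760}{87} = - \frac{1673}{87}$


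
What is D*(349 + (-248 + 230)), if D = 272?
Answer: 90032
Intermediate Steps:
D*(349 + (-248 + 230)) = 272*(349 + (-248 + 230)) = 272*(349 - 18) = 272*331 = 90032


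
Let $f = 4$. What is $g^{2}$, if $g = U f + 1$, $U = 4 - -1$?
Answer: $441$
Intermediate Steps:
$U = 5$ ($U = 4 + 1 = 5$)
$g = 21$ ($g = 5 \cdot 4 + 1 = 20 + 1 = 21$)
$g^{2} = 21^{2} = 441$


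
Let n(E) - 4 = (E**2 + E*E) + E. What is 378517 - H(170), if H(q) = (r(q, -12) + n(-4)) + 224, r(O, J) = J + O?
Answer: 378103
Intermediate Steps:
n(E) = 4 + E + 2*E**2 (n(E) = 4 + ((E**2 + E*E) + E) = 4 + ((E**2 + E**2) + E) = 4 + (2*E**2 + E) = 4 + (E + 2*E**2) = 4 + E + 2*E**2)
H(q) = 244 + q (H(q) = ((-12 + q) + (4 - 4 + 2*(-4)**2)) + 224 = ((-12 + q) + (4 - 4 + 2*16)) + 224 = ((-12 + q) + (4 - 4 + 32)) + 224 = ((-12 + q) + 32) + 224 = (20 + q) + 224 = 244 + q)
378517 - H(170) = 378517 - (244 + 170) = 378517 - 1*414 = 378517 - 414 = 378103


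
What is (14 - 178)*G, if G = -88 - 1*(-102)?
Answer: -2296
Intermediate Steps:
G = 14 (G = -88 + 102 = 14)
(14 - 178)*G = (14 - 178)*14 = -164*14 = -2296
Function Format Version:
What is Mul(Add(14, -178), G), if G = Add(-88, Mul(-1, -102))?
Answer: -2296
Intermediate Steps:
G = 14 (G = Add(-88, 102) = 14)
Mul(Add(14, -178), G) = Mul(Add(14, -178), 14) = Mul(-164, 14) = -2296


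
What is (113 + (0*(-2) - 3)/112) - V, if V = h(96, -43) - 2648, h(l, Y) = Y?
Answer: 314045/112 ≈ 2804.0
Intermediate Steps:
V = -2691 (V = -43 - 2648 = -2691)
(113 + (0*(-2) - 3)/112) - V = (113 + (0*(-2) - 3)/112) - 1*(-2691) = (113 + (0 - 3)*(1/112)) + 2691 = (113 - 3*1/112) + 2691 = (113 - 3/112) + 2691 = 12653/112 + 2691 = 314045/112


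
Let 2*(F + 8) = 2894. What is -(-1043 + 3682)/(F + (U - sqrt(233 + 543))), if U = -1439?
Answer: 2639*sqrt(194)/388 ≈ 94.735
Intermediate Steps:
F = 1439 (F = -8 + (1/2)*2894 = -8 + 1447 = 1439)
-(-1043 + 3682)/(F + (U - sqrt(233 + 543))) = -(-1043 + 3682)/(1439 + (-1439 - sqrt(233 + 543))) = -2639/(1439 + (-1439 - sqrt(776))) = -2639/(1439 + (-1439 - 2*sqrt(194))) = -2639/((-2*sqrt(194))) = -2639*(-sqrt(194)/388) = -(-2639)*sqrt(194)/388 = 2639*sqrt(194)/388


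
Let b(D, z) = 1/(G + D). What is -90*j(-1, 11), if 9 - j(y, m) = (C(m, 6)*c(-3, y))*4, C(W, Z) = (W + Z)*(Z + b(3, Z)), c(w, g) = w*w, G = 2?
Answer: 340686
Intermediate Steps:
b(D, z) = 1/(2 + D)
c(w, g) = w²
C(W, Z) = (⅕ + Z)*(W + Z) (C(W, Z) = (W + Z)*(Z + 1/(2 + 3)) = (W + Z)*(Z + 1/5) = (W + Z)*(Z + ⅕) = (W + Z)*(⅕ + Z) = (⅕ + Z)*(W + Z))
j(y, m) = -6651/5 - 1116*m/5 (j(y, m) = 9 - (6² + m/5 + (⅕)*6 + m*6)*(-3)²*4 = 9 - (36 + m/5 + 6/5 + 6*m)*9*4 = 9 - (186/5 + 31*m/5)*9*4 = 9 - (1674/5 + 279*m/5)*4 = 9 - (6696/5 + 1116*m/5) = 9 + (-6696/5 - 1116*m/5) = -6651/5 - 1116*m/5)
-90*j(-1, 11) = -90*(-6651/5 - 1116/5*11) = -90*(-6651/5 - 12276/5) = -90*(-18927/5) = 340686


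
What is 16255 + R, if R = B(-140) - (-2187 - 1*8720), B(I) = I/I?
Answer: 27163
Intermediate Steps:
B(I) = 1
R = 10908 (R = 1 - (-2187 - 1*8720) = 1 - (-2187 - 8720) = 1 - 1*(-10907) = 1 + 10907 = 10908)
16255 + R = 16255 + 10908 = 27163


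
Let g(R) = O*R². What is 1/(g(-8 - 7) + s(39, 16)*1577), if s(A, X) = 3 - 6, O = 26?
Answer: 1/1119 ≈ 0.00089366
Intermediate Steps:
s(A, X) = -3
g(R) = 26*R²
1/(g(-8 - 7) + s(39, 16)*1577) = 1/(26*(-8 - 7)² - 3*1577) = 1/(26*(-15)² - 4731) = 1/(26*225 - 4731) = 1/(5850 - 4731) = 1/1119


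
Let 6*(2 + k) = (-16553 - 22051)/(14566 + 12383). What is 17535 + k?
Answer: 472490383/26949 ≈ 17533.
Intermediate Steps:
k = -60332/26949 (k = -2 + ((-16553 - 22051)/(14566 + 12383))/6 = -2 + (-38604/26949)/6 = -2 + (-38604*1/26949)/6 = -2 + (⅙)*(-12868/8983) = -2 - 6434/26949 = -60332/26949 ≈ -2.2387)
17535 + k = 17535 - 60332/26949 = 472490383/26949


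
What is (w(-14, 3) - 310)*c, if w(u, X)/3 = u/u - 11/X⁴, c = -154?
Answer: 1278200/27 ≈ 47341.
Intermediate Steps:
w(u, X) = 3 - 33/X⁴ (w(u, X) = 3*(u/u - 11/X⁴) = 3*(1 - 11/X⁴) = 3 - 33/X⁴)
(w(-14, 3) - 310)*c = ((3 - 33/3⁴) - 310)*(-154) = ((3 - 33*1/81) - 310)*(-154) = ((3 - 11/27) - 310)*(-154) = (70/27 - 310)*(-154) = -8300/27*(-154) = 1278200/27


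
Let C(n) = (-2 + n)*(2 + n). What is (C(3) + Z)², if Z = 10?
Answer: 225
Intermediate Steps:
(C(3) + Z)² = ((-4 + 3²) + 10)² = ((-4 + 9) + 10)² = (5 + 10)² = 15² = 225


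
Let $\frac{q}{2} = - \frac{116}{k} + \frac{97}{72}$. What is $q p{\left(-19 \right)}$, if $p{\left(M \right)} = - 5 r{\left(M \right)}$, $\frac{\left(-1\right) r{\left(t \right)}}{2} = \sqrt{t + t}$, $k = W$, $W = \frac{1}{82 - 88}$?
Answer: $\frac{251045 i \sqrt{38}}{18} \approx 85975.0 i$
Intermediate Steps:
$W = - \frac{1}{6}$ ($W = \frac{1}{-6} = - \frac{1}{6} \approx -0.16667$)
$k = - \frac{1}{6} \approx -0.16667$
$r{\left(t \right)} = - 2 \sqrt{2} \sqrt{t}$ ($r{\left(t \right)} = - 2 \sqrt{t + t} = - 2 \sqrt{2 t} = - 2 \sqrt{2} \sqrt{t}$)
$p{\left(M \right)} = 10 \sqrt{2} \sqrt{M}$ ($p{\left(M \right)} = - 5 \left(- 2 \sqrt{2} \sqrt{M}\right) = 10 \sqrt{2} \sqrt{M}$)
$q = \frac{50209}{36}$ ($q = 2 \left(- \frac{116}{- \frac{1}{6}} + \frac{97}{72}\right) = 2 \left(\left(-116\right) \left(-6\right) + 97 \cdot \frac{1}{72}\right) = 2 \left(696 + \frac{97}{72}\right) = 2 \cdot \frac{50209}{72} = \frac{50209}{36} \approx 1394.7$)
$q p{\left(-19 \right)} = \frac{50209 \cdot 10 \sqrt{2} \sqrt{-19}}{36} = \frac{50209 \cdot 10 \sqrt{2} i \sqrt{19}}{36} = \frac{50209 \cdot 10 i \sqrt{38}}{36} = \frac{251045 i \sqrt{38}}{18}$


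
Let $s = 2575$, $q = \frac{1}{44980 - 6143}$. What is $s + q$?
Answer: $\frac{100005276}{38837} \approx 2575.0$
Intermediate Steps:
$q = \frac{1}{38837} \approx 2.5749 \cdot 10^{-5}$
$s + q = 2575 + \frac{1}{38837} = \frac{100005276}{38837}$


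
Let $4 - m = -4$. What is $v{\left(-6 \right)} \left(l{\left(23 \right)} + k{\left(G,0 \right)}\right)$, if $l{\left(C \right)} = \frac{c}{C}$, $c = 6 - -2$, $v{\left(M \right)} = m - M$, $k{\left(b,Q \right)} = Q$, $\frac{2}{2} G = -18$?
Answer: $\frac{112}{23} \approx 4.8696$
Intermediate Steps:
$G = -18$
$m = 8$ ($m = 4 - -4 = 4 + 4 = 8$)
$v{\left(M \right)} = 8 - M$
$c = 8$ ($c = 6 + 2 = 8$)
$l{\left(C \right)} = \frac{8}{C}$
$v{\left(-6 \right)} \left(l{\left(23 \right)} + k{\left(G,0 \right)}\right) = \left(8 - -6\right) \left(\frac{8}{23} + 0\right) = \left(8 + 6\right) \left(8 \cdot \frac{1}{23} + 0\right) = 14 \left(\frac{8}{23} + 0\right) = 14 \cdot \frac{8}{23} = \frac{112}{23}$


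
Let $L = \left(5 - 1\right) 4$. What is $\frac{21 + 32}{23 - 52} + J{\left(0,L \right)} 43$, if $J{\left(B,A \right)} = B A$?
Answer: $- \frac{53}{29} \approx -1.8276$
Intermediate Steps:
$L = 16$ ($L = 4 \cdot 4 = 16$)
$J{\left(B,A \right)} = A B$
$\frac{21 + 32}{23 - 52} + J{\left(0,L \right)} 43 = \frac{21 + 32}{23 - 52} + 16 \cdot 0 \cdot 43 = \frac{53}{-29} + 0 \cdot 43 = 53 \left(- \frac{1}{29}\right) + 0 = - \frac{53}{29} + 0 = - \frac{53}{29}$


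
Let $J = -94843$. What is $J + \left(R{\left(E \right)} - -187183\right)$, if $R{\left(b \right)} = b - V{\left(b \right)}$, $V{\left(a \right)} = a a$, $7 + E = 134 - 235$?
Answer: $80568$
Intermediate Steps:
$E = -108$ ($E = -7 + \left(134 - 235\right) = -7 - 101 = -108$)
$V{\left(a \right)} = a^{2}$
$R{\left(b \right)} = b - b^{2}$
$J + \left(R{\left(E \right)} - -187183\right) = -94843 - \left(-187183 + 108 \left(1 - -108\right)\right) = -94843 + \left(- 108 \left(1 + 108\right) + 187183\right) = -94843 + \left(\left(-108\right) 109 + 187183\right) = -94843 + \left(-11772 + 187183\right) = -94843 + 175411 = 80568$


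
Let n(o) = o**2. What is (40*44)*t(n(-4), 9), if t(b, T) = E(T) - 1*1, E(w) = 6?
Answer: 8800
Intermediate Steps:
t(b, T) = 5 (t(b, T) = 6 - 1*1 = 6 - 1 = 5)
(40*44)*t(n(-4), 9) = (40*44)*5 = 1760*5 = 8800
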